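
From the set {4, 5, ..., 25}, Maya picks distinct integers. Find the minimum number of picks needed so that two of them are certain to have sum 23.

A set avoiding the sum 23 can contain at most one of each pair {x, 23−x}, plus the 6 elements whose complement lies outside the range.
The integers 12, …, 25 (14 of them) are such a set: any two sum to at least 12+13 = 25 > 23.
Pigeonhole: any 15th integer completes one of the 8 pairs, so 15 choices force a sum of 23.

15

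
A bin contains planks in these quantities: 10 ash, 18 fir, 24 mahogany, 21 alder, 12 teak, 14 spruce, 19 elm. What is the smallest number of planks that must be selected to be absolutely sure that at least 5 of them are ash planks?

113

In the worst case for collecting ash planks, every non-ash plank comes out first.
There are 18 + 24 + 21 + 12 + 14 + 19 = 108 non-ash planks altogether.
After those, each further plank must be ash, so 108 + 5 = 113 draws guarantee 5 ash planks.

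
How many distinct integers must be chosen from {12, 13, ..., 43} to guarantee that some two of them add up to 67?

Two chosen integers sum to 67 exactly when both halves of some pair {x, 67−x} with 24 ≤ x ≤ 67−x ≤ 43 are chosen — 10 such pairs.
The remaining 12 elements (those with no distinct partner in range) can never complete a 67-sum, so the worst case takes all of them and one from each pair: 12 + 10 = 22.
Pigeonhole: the 23rd integer has to be the second member of some pair, so 22 + 1 = 23.

23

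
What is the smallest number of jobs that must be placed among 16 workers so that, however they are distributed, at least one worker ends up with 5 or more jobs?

65

With 64 jobs one could put exactly 4 in each of the 16 workers, and no worker would reach 5.
One more job must land in a worker that already has 4, giving it 5.
So 16 × 4 + 1 = 65 jobs are required.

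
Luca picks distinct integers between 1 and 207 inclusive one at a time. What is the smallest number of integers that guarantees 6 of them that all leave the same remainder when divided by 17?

86

The 17 residue classes mod 17 are the pigeonholes.
With 85 integers one could put 5 in each residue class and have no class reach 6.
The 86th integer pushes some class to 6, so 17·5 + 1 = 86.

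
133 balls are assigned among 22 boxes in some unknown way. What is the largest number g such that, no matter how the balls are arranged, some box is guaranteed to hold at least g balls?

7

Pigeonhole: the 22 boxes are the holes and the 133 balls are the pigeons.
If every box held at most 6 balls, the total would be at most 22 × 6 = 132, which is less than 133.
So some box holds at least ⌈133/22⌉ = 7 balls.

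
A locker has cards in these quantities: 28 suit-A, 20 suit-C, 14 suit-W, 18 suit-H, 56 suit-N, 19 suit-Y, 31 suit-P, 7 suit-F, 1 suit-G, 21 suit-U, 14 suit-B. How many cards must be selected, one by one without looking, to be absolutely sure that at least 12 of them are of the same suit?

By pigeonhole, the 11 suits are the holes; the cards drawn are the pigeons.
To avoid 12 of any one suit, the worst case takes at most 11 of each suit, or every card of a suit that has fewer than 11.
That gives 11 + 11 + 11 + 11 + 11 + 11 + 11 + 7 + 1 + 11 + 11 = 107 cards with no suit reaching 12.
The next card forces some suit to 12, so 107 + 1 = 108.

108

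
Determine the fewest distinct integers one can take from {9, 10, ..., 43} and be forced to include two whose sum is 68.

27

Two chosen integers sum to 68 exactly when both halves of some pair {x, 68−x} with 25 ≤ x ≤ 68−x ≤ 43 are chosen — 9 such pairs.
The remaining 17 elements (those with no distinct partner in range) can never complete a 68-sum, so the worst case takes all of them and one from each pair: 17 + 9 = 26.
The 27th integer has to be the second member of some pair, so 26 + 1 = 27.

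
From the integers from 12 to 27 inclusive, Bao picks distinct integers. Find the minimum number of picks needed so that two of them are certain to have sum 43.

11

Two chosen integers sum to 43 exactly when both halves of some pair {x, 43−x} with 16 ≤ x ≤ 43−x ≤ 27 are chosen — 6 such pairs.
The remaining 4 elements (those with no distinct partner in range) can never complete a 43-sum, so the worst case takes all of them and one from each pair: 4 + 6 = 10.
The 11th integer has to be the second member of some pair, so 10 + 1 = 11.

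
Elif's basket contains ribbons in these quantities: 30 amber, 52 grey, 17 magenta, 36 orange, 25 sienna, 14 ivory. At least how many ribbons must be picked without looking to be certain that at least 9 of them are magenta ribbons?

166

In the worst case for collecting magenta ribbons, every non-magenta ribbon comes out first.
There are 30 + 52 + 36 + 25 + 14 = 157 non-magenta ribbons altogether.
After those, each further ribbon must be magenta, so 157 + 9 = 166 draws guarantee 9 magenta ribbons.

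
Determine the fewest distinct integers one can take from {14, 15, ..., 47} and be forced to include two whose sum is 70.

Two chosen integers sum to 70 exactly when both halves of some pair {x, 70−x} with 23 ≤ x ≤ 70−x ≤ 47 are chosen — 12 such pairs.
The remaining 10 elements (those with no distinct partner in range) can never complete a 70-sum, so the worst case takes all of them and one from each pair: 10 + 12 = 22.
By pigeonhole, the 23rd integer has to be the second member of some pair, so 22 + 1 = 23.

23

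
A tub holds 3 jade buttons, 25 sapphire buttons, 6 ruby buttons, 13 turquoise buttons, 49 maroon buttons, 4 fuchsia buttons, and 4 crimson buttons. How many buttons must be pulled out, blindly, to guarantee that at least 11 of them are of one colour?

48

The 7 colours are the holes; the buttons drawn are the pigeons.
To avoid 11 of any one colour, the worst case takes at most 10 of each colour, or every button of a colour that has fewer than 10.
That gives 3 + 10 + 6 + 10 + 10 + 4 + 4 = 47 buttons with no colour reaching 11.
The next button forces some colour to 11, so 47 + 1 = 48.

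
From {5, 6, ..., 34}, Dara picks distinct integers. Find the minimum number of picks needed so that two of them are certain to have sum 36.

Group the elements by complementary pair {x, 36−x}: {5,31}, {6,30}, {7,29}, …, giving 13 two-element pairs; the single value 18 (it cannot pair with itself since the integers are distinct); and 3 integers whose partner 36−x falls outside [5,34].
Treating each of those 17 groups as a pigeonhole, one can pick one integer per group — 17 integers — with no two summing to 36.
The 18th integer lands in an occupied pair, forcing a sum of 36.

18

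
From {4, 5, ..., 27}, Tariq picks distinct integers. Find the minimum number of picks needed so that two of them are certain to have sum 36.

16

A set avoiding the sum 36 can contain at most one of each pair {x, 36−x}, plus the 6 elements whose complement lies outside the range or equal to its own complement.
The integers 4, …, 18 (15 of them) are such a set: any two sum to at least 4+5 = 9 and at most 17+18 = 35 < 36.
Any 16th integer completes one of the 9 pairs, so 16 choices force a sum of 36.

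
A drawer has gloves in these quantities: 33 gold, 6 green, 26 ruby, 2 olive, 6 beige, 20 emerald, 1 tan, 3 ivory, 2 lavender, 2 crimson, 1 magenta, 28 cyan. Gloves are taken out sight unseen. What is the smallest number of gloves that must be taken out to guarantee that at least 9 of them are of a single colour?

The 12 colours are the holes; the gloves drawn are the pigeons.
To avoid 9 of any one colour, the worst case takes at most 8 of each colour, or every glove of a colour that has fewer than 8.
That gives 8 + 6 + 8 + 2 + 6 + 8 + 1 + 3 + 2 + 2 + 1 + 8 = 55 gloves with no colour reaching 9.
The next glove forces some colour to 9, so 55 + 1 = 56.

56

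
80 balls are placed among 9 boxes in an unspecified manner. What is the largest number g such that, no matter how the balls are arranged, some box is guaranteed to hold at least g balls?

9

By pigeonhole, the 9 boxes are the holes and the 80 balls are the pigeons.
If every box held at most 8 balls, the total would be at most 9 × 8 = 72, which is less than 80.
So some box holds at least ⌈80/9⌉ = 9 balls.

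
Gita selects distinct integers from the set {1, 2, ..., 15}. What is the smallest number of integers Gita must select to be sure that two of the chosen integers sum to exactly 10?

Group the elements by complementary pair {x, 10−x}: {1,9}, {2,8}, {3,7}, …, giving 4 two-element pairs; the single value 5 (it cannot pair with itself since the integers are distinct); and 6 integers whose partner 10−x falls outside [1,15].
Treating each of those 11 groups as a pigeonhole, one can pick one integer per group — 11 integers — with no two summing to 10.
The 12th integer lands in an occupied pair, forcing a sum of 10.

12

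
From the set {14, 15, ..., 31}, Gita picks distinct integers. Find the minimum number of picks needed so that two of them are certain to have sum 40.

13

Group the elements by complementary pair {x, 40−x}: {14,26}, {15,25}, {16,24}, …, giving 6 two-element pairs, the single value 20 (it cannot pair with itself since the integers are distinct), and 5 integers whose partner 40−x falls outside [14,31].
Treating each of those 12 groups as a pigeonhole, one can pick one integer per group — 12 integers — with no two summing to 40.
The 13th integer lands in an occupied pair, forcing a sum of 40.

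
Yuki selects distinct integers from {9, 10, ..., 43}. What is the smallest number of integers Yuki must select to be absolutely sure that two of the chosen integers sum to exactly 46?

Group the elements by complementary pair {x, 46−x}: {9,37}, {10,36}, {11,35}, …, giving 14 two-element pairs, the single value 23 (it cannot pair with itself since the integers are distinct), and 6 integers whose partner 46−x falls outside [9,43].
By the pigeonhole principle, treating each of those 21 groups as a pigeonhole, one can pick one integer per group — 21 integers — with no two summing to 46.
The 22nd integer lands in an occupied pair, forcing a sum of 46.

22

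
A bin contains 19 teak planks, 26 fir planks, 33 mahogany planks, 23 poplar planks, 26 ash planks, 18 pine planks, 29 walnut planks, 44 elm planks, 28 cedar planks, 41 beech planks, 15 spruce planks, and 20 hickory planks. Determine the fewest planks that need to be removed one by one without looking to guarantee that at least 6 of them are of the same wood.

61

An adversary could hand out at most 5 planks per wood: 5 + 5 + 5 + 5 + 5 + 5 + 5 + 5 + 5 + 5 + 5 + 5 = 60 planks and still no wood has 6.
By the pigeonhole principle, one more plank lands in a wood already at 5, so 61 draws are enough and 60 are not.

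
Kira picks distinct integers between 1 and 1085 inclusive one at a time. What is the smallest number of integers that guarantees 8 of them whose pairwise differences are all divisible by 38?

267

Integers whose pairwise differences are multiples of 38 are exactly those sharing a remainder mod 38. The 38 residue classes mod 38 are the pigeonholes.
With 266 integers one could put 7 in each residue class and have no class reach 8.
The 267th integer pushes some class to 8, so 38·7 + 1 = 267.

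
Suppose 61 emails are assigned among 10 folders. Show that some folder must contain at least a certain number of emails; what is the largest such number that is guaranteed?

Pigeonhole: the 10 folders are the holes and the 61 emails are the pigeons.
If every folder held at most 6 emails, the total would be at most 10 × 6 = 60, which is less than 61.
So some folder holds at least ⌈61/10⌉ = 7 emails.

7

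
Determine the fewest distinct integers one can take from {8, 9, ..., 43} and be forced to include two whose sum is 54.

Two chosen integers sum to 54 exactly when both halves of some pair {x, 54−x} with 11 ≤ x ≤ 54−x ≤ 43 are chosen — 16 such pairs.
The remaining 4 elements (those with no distinct partner in range) can never complete a 54-sum, so the worst case takes all of them and one from each pair: 4 + 16 = 20.
Pigeonhole: the 21st integer has to be the second member of some pair, so 20 + 1 = 21.

21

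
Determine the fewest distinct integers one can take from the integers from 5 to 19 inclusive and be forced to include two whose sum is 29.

11

Group the elements by complementary pair {x, 29−x}: {10,19}, {11,18}, {12,17}, …, giving 5 two-element pairs and 5 integers whose partner 29−x falls outside [5,19].
Pigeonhole: treating each of those 10 groups as a pigeonhole, one can pick one integer per group — 10 integers — with no two summing to 29.
The 11th integer lands in an occupied pair, forcing a sum of 29.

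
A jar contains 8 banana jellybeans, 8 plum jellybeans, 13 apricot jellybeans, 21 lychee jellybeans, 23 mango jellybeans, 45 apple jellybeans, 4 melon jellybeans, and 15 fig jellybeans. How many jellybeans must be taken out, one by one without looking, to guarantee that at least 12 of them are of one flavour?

An adversary could hand out at most 11 jellybeans per flavour (banana, plum, melon run out sooner): 8 + 8 + 11 + 11 + 11 + 11 + 4 + 11 = 75 jellybeans and still no flavour has 12.
Pigeonhole: one more jellybean lands in a flavour already at 11, so 76 draws are enough and 75 are not.

76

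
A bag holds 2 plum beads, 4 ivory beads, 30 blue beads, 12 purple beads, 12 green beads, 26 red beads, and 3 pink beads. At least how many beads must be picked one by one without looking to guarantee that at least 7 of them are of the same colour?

By the pigeonhole principle, put each drawn bead into a box by colour. The largest draw with every box below 7 takes min(count, 6) from each colour; colours with fewer than 6 contribute all they have.
Σ min(cᵢ, 6) = 2 + 4 + 6 + 6 + 6 + 6 + 3 = 33.
Draw number 33 + 1 = 34 must push one box to 7.

34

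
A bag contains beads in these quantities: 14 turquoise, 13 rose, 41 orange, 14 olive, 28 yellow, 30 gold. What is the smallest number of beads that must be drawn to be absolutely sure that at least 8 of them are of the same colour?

43

Put each drawn bead into a box by colour. The largest draw with every box below 8 takes min(count, 7) from each colour.
Σ min(cᵢ, 7) = 7 + 7 + 7 + 7 + 7 + 7 = 42.
Draw number 42 + 1 = 43 must push one box to 8.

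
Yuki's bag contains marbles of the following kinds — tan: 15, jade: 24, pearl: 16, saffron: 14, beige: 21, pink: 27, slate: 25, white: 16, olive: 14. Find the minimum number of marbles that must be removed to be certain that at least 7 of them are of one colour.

The 9 colours are the holes; the marbles drawn are the pigeons.
To avoid 7 of any one colour, the worst case takes at most 6 of each colour.
That gives 6 + 6 + 6 + 6 + 6 + 6 + 6 + 6 + 6 = 54 marbles with no colour reaching 7.
The next marble forces some colour to 7, so 54 + 1 = 55.

55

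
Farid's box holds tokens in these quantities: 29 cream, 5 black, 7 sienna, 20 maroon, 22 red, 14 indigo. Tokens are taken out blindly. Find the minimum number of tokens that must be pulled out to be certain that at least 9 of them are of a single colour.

45

An adversary could hand out at most 8 tokens per colour (black, sienna run out sooner): 8 + 5 + 7 + 8 + 8 + 8 = 44 tokens and still no colour has 9.
One more token lands in a colour already at 8, so 45 draws are enough and 44 are not.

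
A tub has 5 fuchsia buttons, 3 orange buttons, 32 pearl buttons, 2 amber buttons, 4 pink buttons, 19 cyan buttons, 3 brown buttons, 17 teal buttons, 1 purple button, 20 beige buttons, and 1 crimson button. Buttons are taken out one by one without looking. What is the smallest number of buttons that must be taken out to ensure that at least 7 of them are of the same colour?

44

Put each drawn button into a box by colour. The largest draw with every box below 7 takes min(count, 6) from each colour; colours with fewer than 6 contribute all they have.
Σ min(cᵢ, 6) = 5 + 3 + 6 + 2 + 4 + 6 + 3 + 6 + 1 + 6 + 1 = 43.
Draw number 43 + 1 = 44 must push one box to 7.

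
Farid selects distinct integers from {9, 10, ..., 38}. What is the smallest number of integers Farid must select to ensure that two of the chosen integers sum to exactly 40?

Group the elements by complementary pair {x, 40−x}: {9,31}, {10,30}, {11,29}, …, giving 11 two-element pairs; the single value 20 (it cannot pair with itself since the integers are distinct); and 7 integers whose partner 40−x falls outside [9,38].
Treating each of those 19 groups as a pigeonhole, one can pick one integer per group — 19 integers — with no two summing to 40.
The 20th integer lands in an occupied pair, forcing a sum of 40.

20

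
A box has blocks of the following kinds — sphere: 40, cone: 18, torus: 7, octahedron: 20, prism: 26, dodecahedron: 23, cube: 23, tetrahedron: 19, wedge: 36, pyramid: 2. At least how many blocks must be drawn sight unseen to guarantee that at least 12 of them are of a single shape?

98

The 10 shapes are the holes; the blocks drawn are the pigeons.
To avoid 12 of any one shape, the worst case takes at most 11 of each shape, or every block of a shape that has fewer than 11.
That gives 11 + 11 + 7 + 11 + 11 + 11 + 11 + 11 + 11 + 2 = 97 blocks with no shape reaching 12.
The next block forces some shape to 12, so 97 + 1 = 98.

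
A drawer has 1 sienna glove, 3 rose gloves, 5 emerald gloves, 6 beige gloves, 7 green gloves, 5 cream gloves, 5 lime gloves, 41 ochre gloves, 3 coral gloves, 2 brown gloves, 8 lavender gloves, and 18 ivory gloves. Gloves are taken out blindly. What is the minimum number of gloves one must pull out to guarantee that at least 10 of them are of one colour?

64

The 12 colours are the holes; the gloves drawn are the pigeons.
To avoid 10 of any one colour, the worst case takes at most 9 of each colour, or every glove of a colour that has fewer than 9.
That gives 1 + 3 + 5 + 6 + 7 + 5 + 5 + 9 + 3 + 2 + 8 + 9 = 63 gloves with no colour reaching 10.
The next glove forces some colour to 10, so 63 + 1 = 64.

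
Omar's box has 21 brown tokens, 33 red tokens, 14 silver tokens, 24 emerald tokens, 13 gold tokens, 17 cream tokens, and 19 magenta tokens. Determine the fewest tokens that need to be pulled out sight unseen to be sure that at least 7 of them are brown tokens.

In the worst case for collecting brown tokens, every non-brown token comes out first.
There are 33 + 14 + 24 + 13 + 17 + 19 = 120 non-brown tokens altogether.
After those, each further token must be brown, so 120 + 7 = 127 draws guarantee 7 brown tokens.

127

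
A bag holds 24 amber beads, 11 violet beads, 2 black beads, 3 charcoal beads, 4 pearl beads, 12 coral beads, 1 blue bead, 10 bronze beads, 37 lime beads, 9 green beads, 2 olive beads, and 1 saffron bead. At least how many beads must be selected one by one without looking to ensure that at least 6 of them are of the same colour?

An adversary could hand out at most 5 beads per colour (6 colours run out sooner): 5 + 5 + 2 + 3 + 4 + 5 + 1 + 5 + 5 + 5 + 2 + 1 = 43 beads and still no colour has 6.
Pigeonhole: one more bead lands in a colour already at 5, so 44 draws are enough and 43 are not.

44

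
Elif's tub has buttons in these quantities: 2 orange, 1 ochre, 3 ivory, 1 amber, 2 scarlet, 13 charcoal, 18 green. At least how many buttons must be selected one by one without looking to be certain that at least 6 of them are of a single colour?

20

An adversary could hand out at most 5 buttons per colour (5 colours run out sooner): 2 + 1 + 3 + 1 + 2 + 5 + 5 = 19 buttons and still no colour has 6.
One more button lands in a colour already at 5, so 20 draws are enough and 19 are not.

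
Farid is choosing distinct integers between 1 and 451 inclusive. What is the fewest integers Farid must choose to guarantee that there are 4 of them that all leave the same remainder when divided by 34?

103

By pigeonhole, the 34 residue classes mod 34 are the pigeonholes.
With 102 integers one could put 3 in each residue class and have no class reach 4.
The 103rd integer pushes some class to 4, so 34·3 + 1 = 103.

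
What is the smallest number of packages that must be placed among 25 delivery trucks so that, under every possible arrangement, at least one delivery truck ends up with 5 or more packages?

With 100 packages one could put exactly 4 in each of the 25 delivery trucks, and no delivery truck would reach 5.
One more package must land in a delivery truck that already has 4, giving it 5.
So 25 × 4 + 1 = 101 packages are required.

101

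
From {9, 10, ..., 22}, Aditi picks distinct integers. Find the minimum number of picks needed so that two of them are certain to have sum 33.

9

Two chosen integers sum to 33 exactly when both halves of some pair {x, 33−x} with 11 ≤ x ≤ 33−x ≤ 22 are chosen — 6 such pairs.
The remaining 2 elements (those with no distinct partner in range) can never complete a 33-sum, so the worst case takes all of them and one from each pair: 2 + 6 = 8.
The 9th integer has to be the second member of some pair, so 8 + 1 = 9.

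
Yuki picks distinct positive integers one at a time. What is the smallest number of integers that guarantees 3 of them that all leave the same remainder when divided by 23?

By pigeonhole, the 23 residue classes mod 23 are the pigeonholes.
With 46 integers one could put 2 in each residue class and have no class reach 3.
The 47th integer pushes some class to 3, so 23·2 + 1 = 47.

47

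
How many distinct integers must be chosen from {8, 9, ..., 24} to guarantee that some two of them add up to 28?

Two chosen integers sum to 28 exactly when both halves of some pair {x, 28−x} with 8 ≤ x ≤ 28−x ≤ 20 are chosen — 6 such pairs.
The remaining 5 elements (those with no distinct partner in range) can never complete a 28-sum, so the worst case takes all of them and one from each pair: 5 + 6 = 11.
The 12th integer has to be the second member of some pair, so 11 + 1 = 12.

12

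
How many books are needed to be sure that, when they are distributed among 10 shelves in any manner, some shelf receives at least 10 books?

With 90 books one could put exactly 9 in each of the 10 shelves, and no shelf would reach 10.
By the pigeonhole principle, one more book must land in a shelf that already has 9, giving it 10.
So 10 × 9 + 1 = 91 books are required.

91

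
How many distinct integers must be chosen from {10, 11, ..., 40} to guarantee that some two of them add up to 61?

22

Group the elements by complementary pair {x, 61−x}: {21,40}, {22,39}, {23,38}, …, giving 10 two-element pairs and 11 integers whose partner 61−x falls outside [10,40].
By the pigeonhole principle, treating each of those 21 groups as a pigeonhole, one can pick one integer per group — 21 integers — with no two summing to 61.
The 22nd integer lands in an occupied pair, forcing a sum of 61.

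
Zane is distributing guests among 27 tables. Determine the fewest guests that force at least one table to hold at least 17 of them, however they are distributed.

433

With 432 guests one could put exactly 16 in each of the 27 tables, and no table would reach 17.
By pigeonhole, one more guest must land in a table that already has 16, giving it 17.
So 27 × 16 + 1 = 433 guests are required.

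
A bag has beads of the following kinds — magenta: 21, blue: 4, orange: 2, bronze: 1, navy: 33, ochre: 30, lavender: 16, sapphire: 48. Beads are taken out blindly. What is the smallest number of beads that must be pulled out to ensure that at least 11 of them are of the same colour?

58

Put each drawn bead into a box by colour. The largest draw with every box below 11 takes min(count, 10) from each colour; colours with fewer than 10 contribute all they have.
Σ min(cᵢ, 10) = 10 + 4 + 2 + 1 + 10 + 10 + 10 + 10 = 57.
Draw number 57 + 1 = 58 must push one box to 11.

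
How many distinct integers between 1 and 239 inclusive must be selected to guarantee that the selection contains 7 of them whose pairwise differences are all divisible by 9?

Integers whose pairwise differences are multiples of 9 are exactly those sharing a remainder mod 9. By the pigeonhole principle, the 9 residue classes mod 9 are the pigeonholes.
With 54 integers one could put 6 in each residue class and have no class reach 7.
The 55th integer pushes some class to 7, so 9·6 + 1 = 55.

55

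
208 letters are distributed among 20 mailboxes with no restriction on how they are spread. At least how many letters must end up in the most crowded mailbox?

11

The 20 mailboxes are the holes and the 208 letters are the pigeons.
If every mailbox held at most 10 letters, the total would be at most 20 × 10 = 200, which is less than 208.
So some mailbox holds at least ⌈208/20⌉ = 11 letters.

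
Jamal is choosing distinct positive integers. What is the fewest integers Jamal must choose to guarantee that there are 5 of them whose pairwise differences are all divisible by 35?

141

Integers whose pairwise differences are multiples of 35 are exactly those sharing a remainder mod 35. The 35 residue classes mod 35 are the pigeonholes.
With 140 integers one could put 4 in each residue class and have no class reach 5.
The 141st integer pushes some class to 5, so 35·4 + 1 = 141.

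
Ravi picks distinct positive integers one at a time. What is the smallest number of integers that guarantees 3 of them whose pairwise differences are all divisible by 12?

25

Integers whose pairwise differences are multiples of 12 are exactly those sharing a remainder mod 12. The 12 residue classes mod 12 are the pigeonholes.
With 24 integers one could put 2 in each residue class and have no class reach 3.
The 25th integer pushes some class to 3, so 12·2 + 1 = 25.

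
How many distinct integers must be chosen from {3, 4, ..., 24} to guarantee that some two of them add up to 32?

Group the elements by complementary pair {x, 32−x}: {8,24}, {9,23}, {10,22}, …, giving 8 two-element pairs, the single value 16 (it cannot pair with itself since the integers are distinct), and 5 integers whose partner 32−x falls outside [3,24].
By the pigeonhole principle, treating each of those 14 groups as a pigeonhole, one can pick one integer per group — 14 integers — with no two summing to 32.
The 15th integer lands in an occupied pair, forcing a sum of 32.

15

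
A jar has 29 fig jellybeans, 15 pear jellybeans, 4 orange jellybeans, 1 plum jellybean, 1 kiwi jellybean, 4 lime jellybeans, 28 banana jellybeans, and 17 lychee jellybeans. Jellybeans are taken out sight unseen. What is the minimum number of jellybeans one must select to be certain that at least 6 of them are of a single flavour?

31

The 8 flavours are the holes; the jellybeans drawn are the pigeons.
To avoid 6 of any one flavour, the worst case takes at most 5 of each flavour, or every jellybean of a flavour that has fewer than 5.
That gives 5 + 5 + 4 + 1 + 1 + 4 + 5 + 5 = 30 jellybeans with no flavour reaching 6.
The next jellybean forces some flavour to 6, so 30 + 1 = 31.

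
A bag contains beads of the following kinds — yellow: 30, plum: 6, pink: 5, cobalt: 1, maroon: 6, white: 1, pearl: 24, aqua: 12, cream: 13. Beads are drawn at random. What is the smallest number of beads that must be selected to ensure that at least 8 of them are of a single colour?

An adversary could hand out at most 7 beads per colour (5 colours run out sooner): 7 + 6 + 5 + 1 + 6 + 1 + 7 + 7 + 7 = 47 beads and still no colour has 8.
One more bead lands in a colour already at 7, so 48 draws are enough and 47 are not.

48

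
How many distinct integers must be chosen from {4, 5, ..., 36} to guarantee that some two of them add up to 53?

24

Two chosen integers sum to 53 exactly when both halves of some pair {x, 53−x} with 17 ≤ x ≤ 53−x ≤ 36 are chosen — 10 such pairs.
The remaining 13 elements (those with no distinct partner in range) can never complete a 53-sum, so the worst case takes all of them and one from each pair: 13 + 10 = 23.
Pigeonhole: the 24th integer has to be the second member of some pair, so 23 + 1 = 24.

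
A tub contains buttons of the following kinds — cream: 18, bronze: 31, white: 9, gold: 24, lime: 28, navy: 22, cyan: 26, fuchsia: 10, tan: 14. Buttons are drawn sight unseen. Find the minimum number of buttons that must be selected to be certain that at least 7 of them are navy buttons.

In the worst case for collecting navy buttons, every non-navy button comes out first.
There are 18 + 31 + 9 + 24 + 28 + 26 + 10 + 14 = 160 non-navy buttons altogether.
After those, each further button must be navy, so 160 + 7 = 167 draws guarantee 7 navy buttons.

167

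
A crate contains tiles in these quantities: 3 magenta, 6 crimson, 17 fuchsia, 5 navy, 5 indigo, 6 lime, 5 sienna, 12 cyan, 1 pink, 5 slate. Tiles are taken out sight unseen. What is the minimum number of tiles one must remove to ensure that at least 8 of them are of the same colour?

51

The 10 colours are the holes; the tiles drawn are the pigeons.
To avoid 8 of any one colour, the worst case takes at most 7 of each colour, or every tile of a colour that has fewer than 7.
That gives 3 + 6 + 7 + 5 + 5 + 6 + 5 + 7 + 1 + 5 = 50 tiles with no colour reaching 8.
The next tile forces some colour to 8, so 50 + 1 = 51.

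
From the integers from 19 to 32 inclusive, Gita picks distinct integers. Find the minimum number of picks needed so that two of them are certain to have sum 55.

A set avoiding the sum 55 can contain at most one of each pair {x, 55−x}, plus the 4 elements whose complement lies outside the range.
The integers 19, …, 27 (9 of them) are such a set: any two sum to at least 19+20 = 39 and at most 26+27 = 53 < 55.
By pigeonhole, any 10th integer completes one of the 5 pairs, so 10 choices force a sum of 55.

10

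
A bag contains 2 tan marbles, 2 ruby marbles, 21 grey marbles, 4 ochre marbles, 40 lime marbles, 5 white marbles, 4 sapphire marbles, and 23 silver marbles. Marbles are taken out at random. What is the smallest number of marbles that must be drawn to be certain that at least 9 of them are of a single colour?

42

Put each drawn marble into a box by colour. The largest draw with every box below 9 takes min(count, 8) from each colour; colours with fewer than 8 contribute all they have.
Σ min(cᵢ, 8) = 2 + 2 + 8 + 4 + 8 + 5 + 4 + 8 = 41.
Draw number 41 + 1 = 42 must push one box to 9.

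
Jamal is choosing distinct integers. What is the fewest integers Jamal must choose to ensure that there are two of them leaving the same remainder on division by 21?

22

Pigeonhole: the 21 residue classes mod 21 are the pigeonholes.
With 21 integers one could put 1 in each residue class and have no class reach 2.
The 22nd integer pushes some class to 2, so 21·1 + 1 = 22.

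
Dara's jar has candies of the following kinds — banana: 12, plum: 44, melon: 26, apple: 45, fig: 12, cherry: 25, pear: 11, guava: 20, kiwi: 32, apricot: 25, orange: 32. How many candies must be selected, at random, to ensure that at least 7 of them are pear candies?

In the worst case for collecting pear candies, every non-pear candy comes out first.
There are 12 + 44 + 26 + 45 + 12 + 25 + 20 + 32 + 25 + 32 = 273 non-pear candies altogether.
After those, each further candy must be pear, so 273 + 7 = 280 draws guarantee 7 pear candies.

280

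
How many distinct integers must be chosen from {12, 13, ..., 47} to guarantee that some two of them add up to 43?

27

A set avoiding the sum 43 can contain at most one of each pair {x, 43−x}, plus the 16 elements whose complement lies outside the range.
The integers 22, …, 47 (26 of them) are such a set: any two sum to at least 22+23 = 45 > 43.
By the pigeonhole principle, any 27th integer completes one of the 10 pairs, so 27 choices force a sum of 43.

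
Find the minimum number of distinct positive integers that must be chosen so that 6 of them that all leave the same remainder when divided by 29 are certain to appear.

146

By pigeonhole, the 29 residue classes mod 29 are the pigeonholes.
With 145 integers one could put 5 in each residue class and have no class reach 6.
The 146th integer pushes some class to 6, so 29·5 + 1 = 146.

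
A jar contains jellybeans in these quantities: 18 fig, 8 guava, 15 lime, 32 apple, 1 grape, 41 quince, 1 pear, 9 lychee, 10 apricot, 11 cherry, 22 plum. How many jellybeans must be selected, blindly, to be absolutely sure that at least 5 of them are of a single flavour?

39

An adversary could hand out at most 4 jellybeans per flavour (grape, pear run out sooner): 4 + 4 + 4 + 4 + 1 + 4 + 1 + 4 + 4 + 4 + 4 = 38 jellybeans and still no flavour has 5.
One more jellybean lands in a flavour already at 4, so 39 draws are enough and 38 are not.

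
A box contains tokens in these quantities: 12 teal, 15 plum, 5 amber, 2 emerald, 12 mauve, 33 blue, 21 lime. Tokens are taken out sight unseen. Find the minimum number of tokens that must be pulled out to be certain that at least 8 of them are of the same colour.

An adversary could hand out at most 7 tokens per colour (amber, emerald run out sooner): 7 + 7 + 5 + 2 + 7 + 7 + 7 = 42 tokens and still no colour has 8.
By the pigeonhole principle, one more token lands in a colour already at 7, so 43 draws are enough and 42 are not.

43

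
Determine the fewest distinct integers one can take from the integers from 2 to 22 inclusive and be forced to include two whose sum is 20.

Group the elements by complementary pair {x, 20−x}: {2,18}, {3,17}, {4,16}, …, giving 8 two-element pairs, the single value 10 (it cannot pair with itself since the integers are distinct), and 4 integers whose partner 20−x falls outside [2,22].
By the pigeonhole principle, treating each of those 13 groups as a pigeonhole, one can pick one integer per group — 13 integers — with no two summing to 20.
The 14th integer lands in an occupied pair, forcing a sum of 20.

14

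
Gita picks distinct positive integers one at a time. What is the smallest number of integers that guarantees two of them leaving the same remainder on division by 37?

Pigeonhole: the 37 residue classes mod 37 are the pigeonholes.
With 37 integers one could put 1 in each residue class and have no class reach 2.
The 38th integer pushes some class to 2, so 37·1 + 1 = 38.

38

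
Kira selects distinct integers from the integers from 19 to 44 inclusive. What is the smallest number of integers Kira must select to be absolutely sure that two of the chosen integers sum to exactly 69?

Group the elements by complementary pair {x, 69−x}: {25,44}, {26,43}, {27,42}, …, giving 10 two-element pairs and 6 integers whose partner 69−x falls outside [19,44].
Treating each of those 16 groups as a pigeonhole, one can pick one integer per group — 16 integers — with no two summing to 69.
The 17th integer lands in an occupied pair, forcing a sum of 69.

17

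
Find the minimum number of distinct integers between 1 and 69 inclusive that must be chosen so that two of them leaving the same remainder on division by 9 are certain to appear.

By the pigeonhole principle, the 9 residue classes mod 9 are the pigeonholes.
With 9 integers one could put 1 in each residue class and have no class reach 2.
The 10th integer pushes some class to 2, so 9·1 + 1 = 10.

10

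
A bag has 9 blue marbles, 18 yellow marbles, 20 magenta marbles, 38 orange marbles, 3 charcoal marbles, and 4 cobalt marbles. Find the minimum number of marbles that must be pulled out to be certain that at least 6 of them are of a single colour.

28

Pigeonhole: the 6 colours are the holes; the marbles drawn are the pigeons.
To avoid 6 of any one colour, the worst case takes at most 5 of each colour, or every marble of a colour that has fewer than 5.
That gives 5 + 5 + 5 + 5 + 3 + 4 = 27 marbles with no colour reaching 6.
The next marble forces some colour to 6, so 27 + 1 = 28.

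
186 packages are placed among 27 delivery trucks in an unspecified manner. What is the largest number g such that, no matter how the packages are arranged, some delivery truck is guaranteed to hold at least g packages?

By pigeonhole, the 27 delivery trucks are the holes and the 186 packages are the pigeons.
If every delivery truck held at most 6 packages, the total would be at most 27 × 6 = 162, which is less than 186.
So some delivery truck holds at least ⌈186/27⌉ = 7 packages.

7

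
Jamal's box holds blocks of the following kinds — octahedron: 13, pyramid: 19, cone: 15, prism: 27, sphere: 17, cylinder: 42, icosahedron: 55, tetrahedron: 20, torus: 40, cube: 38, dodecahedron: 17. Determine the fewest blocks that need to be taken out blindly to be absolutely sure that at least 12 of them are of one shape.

122

Pigeonhole: put each drawn block into a box by shape. The largest draw with every box below 12 takes min(count, 11) from each shape.
Σ min(cᵢ, 11) = 11 + 11 + 11 + 11 + 11 + 11 + 11 + 11 + 11 + 11 + 11 = 121.
Draw number 121 + 1 = 122 must push one box to 12.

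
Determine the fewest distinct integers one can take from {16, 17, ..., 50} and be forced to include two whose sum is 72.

22

A set avoiding the sum 72 can contain at most one of each pair {x, 72−x}, plus the 7 elements whose complement lies outside the range or equal to its own complement.
The integers 16, …, 36 (21 of them) are such a set: any two sum to at least 16+17 = 33 and at most 35+36 = 71 < 72.
By pigeonhole, any 22nd integer completes one of the 14 pairs, so 22 choices force a sum of 72.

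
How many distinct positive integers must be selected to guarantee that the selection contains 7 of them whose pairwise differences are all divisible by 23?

139

Integers whose pairwise differences are multiples of 23 are exactly those sharing a remainder mod 23. The 23 residue classes mod 23 are the pigeonholes.
With 138 integers one could put 6 in each residue class and have no class reach 7.
The 139th integer pushes some class to 7, so 23·6 + 1 = 139.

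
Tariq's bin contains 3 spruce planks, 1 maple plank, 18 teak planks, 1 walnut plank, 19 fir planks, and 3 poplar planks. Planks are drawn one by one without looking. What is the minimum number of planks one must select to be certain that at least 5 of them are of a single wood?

17

An adversary could hand out at most 4 planks per wood (4 woods run out sooner): 3 + 1 + 4 + 1 + 4 + 3 = 16 planks and still no wood has 5.
By the pigeonhole principle, one more plank lands in a wood already at 4, so 17 draws are enough and 16 are not.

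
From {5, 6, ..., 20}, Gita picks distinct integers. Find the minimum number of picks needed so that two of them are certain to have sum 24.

Group the elements by complementary pair {x, 24−x}: {5,19}, {6,18}, {7,17}, …, giving 7 two-element pairs, the single value 12 (it cannot pair with itself since the integers are distinct), and 1 integer whose partner 24−x falls outside [5,20].
By pigeonhole, treating each of those 9 groups as a pigeonhole, one can pick one integer per group — 9 integers — with no two summing to 24.
The 10th integer lands in an occupied pair, forcing a sum of 24.

10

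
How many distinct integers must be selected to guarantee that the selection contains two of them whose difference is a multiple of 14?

15

Integers whose pairwise differences are multiples of 14 are exactly those sharing a remainder mod 14. By the pigeonhole principle, the 14 residue classes mod 14 are the pigeonholes.
With 14 integers one could put 1 in each residue class and have no class reach 2.
The 15th integer pushes some class to 2, so 14·1 + 1 = 15.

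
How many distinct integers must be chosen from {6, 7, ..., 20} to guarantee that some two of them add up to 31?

11

Group the elements by complementary pair {x, 31−x}: {11,20}, {12,19}, {13,18}, …, giving 5 two-element pairs and 5 integers whose partner 31−x falls outside [6,20].
By the pigeonhole principle, treating each of those 10 groups as a pigeonhole, one can pick one integer per group — 10 integers — with no two summing to 31.
The 11th integer lands in an occupied pair, forcing a sum of 31.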